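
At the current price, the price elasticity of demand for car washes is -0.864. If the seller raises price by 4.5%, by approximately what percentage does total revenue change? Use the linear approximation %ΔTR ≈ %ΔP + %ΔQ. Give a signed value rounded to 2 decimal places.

%ΔQ ≈ Ed × %ΔP = (-0.864) × (+4.5%) = -3.8880%
%ΔTR ≈ %ΔP + %ΔQ = (+4.5%) + (-3.8880%) = +0.6120%

+0.61%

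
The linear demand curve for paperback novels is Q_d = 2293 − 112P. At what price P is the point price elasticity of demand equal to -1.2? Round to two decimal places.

11.17

Ed = −112P/(2293 − 112P). Set this equal to -1.2:
112P = 1.2·(2293 − 112P) ⇒ 112P(1 + 1.2) = 1.2·2293
P = 1.2·2293 / (112·2.2) = 11.1672…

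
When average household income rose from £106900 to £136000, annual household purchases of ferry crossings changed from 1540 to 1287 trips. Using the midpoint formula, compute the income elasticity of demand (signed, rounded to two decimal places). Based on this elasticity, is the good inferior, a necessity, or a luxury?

%ΔQ = (1287 − 1540)/[( 1540 + 1287)/2] = -253/1413.5 = -0.178988…
%ΔIncome = (136000 − 106900)/[( 106900 + 136000)/2] = 29100/121450 = 0.239604…
E_income = (-253/1413.5) / (29100/121450) = -0.7470…
E_income < 0 ⇒ inferior good.

-0.75; inferior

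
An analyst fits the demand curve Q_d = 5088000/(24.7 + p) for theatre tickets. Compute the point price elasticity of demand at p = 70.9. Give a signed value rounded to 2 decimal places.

dQ_d/dp = −5088000/(24.7 + p)² = -556.713. At p = 70.9, Q_d = 53221.8.
Ed = (dQ_d/dp)·(p/Q_d) = (-556.713) × (70.9/53221.8) = -0.7416…

-0.74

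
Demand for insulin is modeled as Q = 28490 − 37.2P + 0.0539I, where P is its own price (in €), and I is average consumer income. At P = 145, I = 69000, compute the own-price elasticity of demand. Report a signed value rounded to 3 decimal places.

-0.201

At the given values, Q = 28490 − 37.2(145) + 0.0539(69000) = 26815.1.
∂Q/∂P = −37.2.
E = (-37.2) × (145/26815.1) = -0.20115…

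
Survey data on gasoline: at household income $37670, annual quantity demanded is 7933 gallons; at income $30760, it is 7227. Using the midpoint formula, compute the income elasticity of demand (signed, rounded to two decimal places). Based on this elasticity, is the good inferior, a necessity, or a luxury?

0.46; necessity

%ΔQ = (7227 − 7933)/[( 7933 + 7227)/2] = -706/7580 = -0.093139…
%ΔIncome = (30760 − 37670)/[( 37670 + 30760)/2] = -6910/34215 = -0.201958…
E_income = (-706/7580) / (-6910/34215) = 0.4611…
0 < E_income < 1 ⇒ normal good, necessity.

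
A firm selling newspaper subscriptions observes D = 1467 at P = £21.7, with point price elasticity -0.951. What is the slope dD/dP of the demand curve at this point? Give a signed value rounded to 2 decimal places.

Ed = (dD/dP)·(P/D) ⇒ dD/dP = Ed·D/P = (-0.951)·1467/21.7 = -64.2911…

-64.29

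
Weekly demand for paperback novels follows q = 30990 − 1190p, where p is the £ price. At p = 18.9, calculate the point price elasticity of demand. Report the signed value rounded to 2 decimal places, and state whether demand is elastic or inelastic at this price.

dq/dp = −1190. At p = 18.9, q = 30990 − 1190(18.9) = 8499.
Ed = (dq/dp)·(p/q) = −1190 × (18.9/8499) = -2.6463…
|Ed| = 2.65 > 1, so demand is elastic.

-2.65; elastic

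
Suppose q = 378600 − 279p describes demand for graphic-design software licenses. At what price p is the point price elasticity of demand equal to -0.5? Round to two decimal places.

452.33

Ed = −279p/(378600 − 279p). Set this equal to -0.5:
279p = 0.5·(378600 − 279p) ⇒ 279p(1 + 0.5) = 0.5·378600
p = 0.5·378600 / (279·1.5) = 452.3297…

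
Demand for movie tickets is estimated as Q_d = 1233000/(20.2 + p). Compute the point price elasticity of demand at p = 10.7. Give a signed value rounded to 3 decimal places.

dQ_d/dp = −1233000/(20.2 + p)² = -1291.36. At p = 10.7, Q_d = 39902.9.
Ed = (dQ_d/dp)·(p/Q_d) = (-1291.36) × (10.7/39902.9) = -0.34627…

-0.346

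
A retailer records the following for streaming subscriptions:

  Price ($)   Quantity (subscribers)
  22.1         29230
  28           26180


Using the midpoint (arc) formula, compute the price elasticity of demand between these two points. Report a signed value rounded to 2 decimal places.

%ΔQ = (26180 − 29230) / [(29230 + 26180)/2] = -3050/27705 = -0.110088…
%ΔP = (28 − 22.1) / [(22.1 + 28)/2] = 5.9/25.05 = 0.235528…
Arc Ed = %ΔQ / %ΔP = (-3050/27705) / (5.9/25.05) = -0.4674…

-0.47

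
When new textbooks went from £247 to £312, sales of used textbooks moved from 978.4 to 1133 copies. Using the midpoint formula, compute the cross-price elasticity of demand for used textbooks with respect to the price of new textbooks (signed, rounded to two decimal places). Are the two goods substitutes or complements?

%ΔQ_{used textbooks} = (1133 − 978.4)/avg = 154.6/1055.7 = 0.146443…
%ΔP_{new textbooks} = (312 − 247)/avg = 65/279.5 = 0.232558…
E_cross = (154.6/1055.7) / (65/279.5) = 0.6297…
E_cross > 0 ⇒ the goods are substitutes.

0.63; substitutes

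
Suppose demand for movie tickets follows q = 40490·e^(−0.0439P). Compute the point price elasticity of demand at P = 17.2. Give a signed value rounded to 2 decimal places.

dq/dP = −0.0439·q = -835.382. At P = 17.2, q = 19029.2.
Ed = (dq/dP)·(P/q) = (-835.382) × (17.2/19029.2) = -0.7550…

-0.76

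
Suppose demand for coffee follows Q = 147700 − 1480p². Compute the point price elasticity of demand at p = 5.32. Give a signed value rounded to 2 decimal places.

dQ/dp = −2·1480·p = -15747.2. At p = 5.32, Q = 105812.448.
Ed = (dQ/dp)·(p/Q) = (-15747.2) × (5.32/105812.448) = -0.7917…

-0.79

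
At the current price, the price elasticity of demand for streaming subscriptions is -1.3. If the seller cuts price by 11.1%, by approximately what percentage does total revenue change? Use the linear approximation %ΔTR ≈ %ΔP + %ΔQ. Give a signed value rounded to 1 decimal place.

%ΔQ ≈ Ed × %ΔP = (-1.3) × (-11.1%) = +14.4300%
%ΔTR ≈ %ΔP + %ΔQ = (-11.1%) + (+14.4300%) = +3.3300%

+3.3%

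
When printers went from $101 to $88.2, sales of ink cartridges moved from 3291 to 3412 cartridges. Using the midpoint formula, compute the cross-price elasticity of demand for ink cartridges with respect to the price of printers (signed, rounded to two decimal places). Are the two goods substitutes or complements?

%ΔQ_{ink cartridges} = (3412 − 3291)/avg = 121/3351.5 = 0.036103…
%ΔP_{printers} = (88.2 − 101)/avg = -12.8/94.6 = -0.135306…
E_cross = (121/3351.5) / (-12.8/94.6) = -0.2668…
E_cross < 0 ⇒ the goods are complements.

-0.27; complements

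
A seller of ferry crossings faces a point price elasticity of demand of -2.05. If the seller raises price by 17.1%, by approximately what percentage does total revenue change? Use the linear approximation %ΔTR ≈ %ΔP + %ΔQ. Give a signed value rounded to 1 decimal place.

-18.0%

%ΔQ ≈ Ed × %ΔP = (-2.05) × (+17.1%) = -35.0550%
%ΔTR ≈ %ΔP + %ΔQ = (+17.1%) + (-35.0550%) = -17.9550%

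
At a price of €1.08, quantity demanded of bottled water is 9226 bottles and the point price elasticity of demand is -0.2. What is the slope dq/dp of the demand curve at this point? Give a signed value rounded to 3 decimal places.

Ed = (dq/dp)·(p/q) ⇒ dq/dp = Ed·q/p = (-0.2)·9226/1.08 = -1708.51851…

-1708.519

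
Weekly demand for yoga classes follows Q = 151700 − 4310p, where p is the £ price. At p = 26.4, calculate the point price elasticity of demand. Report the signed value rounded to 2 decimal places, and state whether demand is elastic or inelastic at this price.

dQ/dp = −4310. At p = 26.4, Q = 151700 − 4310(26.4) = 37916.
Ed = (dQ/dp)·(p/Q) = −4310 × (26.4/37916) = -3.0009…
|Ed| = 3.00 > 1, so demand is elastic.

-3.00; elastic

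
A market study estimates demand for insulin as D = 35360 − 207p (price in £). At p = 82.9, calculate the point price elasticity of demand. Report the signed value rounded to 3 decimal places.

-0.943

dD/dp = −207. At p = 82.9, D = 35360 − 207(82.9) = 18199.7.
Ed = (dD/dp)·(p/D) = −207 × (82.9/18199.7) = -0.94288…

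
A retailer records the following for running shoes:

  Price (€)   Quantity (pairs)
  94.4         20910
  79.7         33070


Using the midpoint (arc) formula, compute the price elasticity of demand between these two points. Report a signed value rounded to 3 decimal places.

%ΔQ = (33070 − 20910) / [(20910 + 33070)/2] = 12160/26990 = 0.450537…
%ΔP = (79.7 − 94.4) / [(94.4 + 79.7)/2] = -14.7/87.05 = -0.168868…
Arc Ed = %ΔQ / %ΔP = (12160/26990) / (-14.7/87.05) = -2.66797…

-2.668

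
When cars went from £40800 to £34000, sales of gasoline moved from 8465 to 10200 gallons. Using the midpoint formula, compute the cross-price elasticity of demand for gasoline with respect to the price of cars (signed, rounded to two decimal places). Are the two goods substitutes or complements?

-1.02; complements

%ΔQ_{gasoline} = (10200 − 8465)/avg = 1735/9332.5 = 0.185909…
%ΔP_{cars} = (34000 − 40800)/avg = -6800/37400 = -0.181818…
E_cross = (1735/9332.5) / (-6800/37400) = -1.0225…
E_cross < 0 ⇒ the goods are complements.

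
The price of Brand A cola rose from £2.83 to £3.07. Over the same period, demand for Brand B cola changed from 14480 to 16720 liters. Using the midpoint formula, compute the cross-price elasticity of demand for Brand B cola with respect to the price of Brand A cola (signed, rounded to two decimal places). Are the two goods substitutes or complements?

1.76; substitutes

%ΔQ_{Brand B cola} = (16720 − 14480)/avg = 2240/15600 = 0.143589…
%ΔP_{Brand A cola} = (3.07 − 2.83)/avg = 0.24/2.95 = 0.081355…
E_cross = (2240/15600) / (0.24/2.95) = 1.7649…
E_cross > 0 ⇒ the goods are substitutes.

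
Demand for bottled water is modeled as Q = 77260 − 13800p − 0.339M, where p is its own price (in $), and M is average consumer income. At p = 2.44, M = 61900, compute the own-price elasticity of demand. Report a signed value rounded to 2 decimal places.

At the given values, Q = 77260 − 13800(2.44) − 0.339(61900) = 22603.9.
∂Q/∂p = −13800.
E = (-13800) × (2.44/22603.9) = -1.4896…

-1.49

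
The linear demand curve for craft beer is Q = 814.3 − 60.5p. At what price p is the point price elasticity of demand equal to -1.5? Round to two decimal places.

8.08

Ed = −60.5p/(814.3 − 60.5p). Set this equal to -1.5:
60.5p = 1.5·(814.3 − 60.5p) ⇒ 60.5p(1 + 1.5) = 1.5·814.3
p = 1.5·814.3 / (60.5·2.5) = 8.0757…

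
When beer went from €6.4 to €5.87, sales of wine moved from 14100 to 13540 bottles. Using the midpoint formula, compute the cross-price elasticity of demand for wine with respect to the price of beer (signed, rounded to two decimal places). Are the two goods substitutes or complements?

%ΔQ_{wine} = (13540 − 14100)/avg = -560/13820 = -0.040520…
%ΔP_{beer} = (5.87 − 6.4)/avg = -0.53/6.135 = -0.086389…
E_cross = (-560/13820) / (-0.53/6.135) = 0.4690…
E_cross > 0 ⇒ the goods are substitutes.

0.47; substitutes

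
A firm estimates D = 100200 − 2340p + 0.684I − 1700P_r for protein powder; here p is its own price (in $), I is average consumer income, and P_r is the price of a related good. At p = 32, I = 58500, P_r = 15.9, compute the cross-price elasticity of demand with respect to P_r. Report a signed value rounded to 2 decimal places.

At the given values, D = 100200 − 2340(32) + 0.684(58500) − 1700(15.9) = 38304.
∂D/∂P_r = -1700.
E = (-1700) × (15.9/38304) = -0.7056…

-0.71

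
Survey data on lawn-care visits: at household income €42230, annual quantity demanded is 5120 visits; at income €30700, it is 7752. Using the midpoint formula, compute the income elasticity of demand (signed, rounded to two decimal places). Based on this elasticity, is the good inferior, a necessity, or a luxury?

-1.29; inferior

%ΔQ = (7752 − 5120)/[( 5120 + 7752)/2] = 2632/6436 = 0.408949…
%ΔIncome = (30700 − 42230)/[( 42230 + 30700)/2] = -11530/36465 = -0.316193…
E_income = (2632/6436) / (-11530/36465) = -1.2933…
E_income < 0 ⇒ inferior good.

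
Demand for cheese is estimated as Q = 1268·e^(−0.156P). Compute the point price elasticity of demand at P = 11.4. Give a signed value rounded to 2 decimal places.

dQ/dP = −0.156·Q = -33.4114. At P = 11.4, Q = 214.176.
Ed = (dQ/dP)·(P/Q) = (-33.4114) × (11.4/214.176) = -1.7784

-1.78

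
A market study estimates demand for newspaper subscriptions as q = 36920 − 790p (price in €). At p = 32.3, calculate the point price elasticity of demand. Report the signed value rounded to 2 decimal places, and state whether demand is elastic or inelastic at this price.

-2.24; elastic

dq/dp = −790. At p = 32.3, q = 36920 − 790(32.3) = 11403.
Ed = (dq/dp)·(p/q) = −790 × (32.3/11403) = -2.2377…
|Ed| = 2.24 > 1, so demand is elastic.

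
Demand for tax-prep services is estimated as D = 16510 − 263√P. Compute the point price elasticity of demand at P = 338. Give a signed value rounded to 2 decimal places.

-0.21

dD/dP = −263/(2√P) = -7.15266. At P = 338, D = 11674.8.
Ed = (dD/dP)·(P/D) = (-7.15266) × (338/11674.8) = -0.2070…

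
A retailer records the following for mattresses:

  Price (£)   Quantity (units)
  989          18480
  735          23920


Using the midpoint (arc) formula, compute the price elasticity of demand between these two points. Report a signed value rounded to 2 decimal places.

-0.87

%ΔQ = (23920 − 18480) / [(18480 + 23920)/2] = 5440/21200 = 0.256603…
%ΔP = (735 − 989) / [(989 + 735)/2] = -254/862 = -0.294663…
Arc Ed = %ΔQ / %ΔP = (5440/21200) / (-254/862) = -0.8708…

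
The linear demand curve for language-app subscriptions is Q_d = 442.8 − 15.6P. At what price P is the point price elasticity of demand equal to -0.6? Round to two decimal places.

Ed = −15.6P/(442.8 − 15.6P). Set this equal to -0.6:
15.6P = 0.6·(442.8 − 15.6P) ⇒ 15.6P(1 + 0.6) = 0.6·442.8
P = 0.6·442.8 / (15.6·1.6) = 10.6442…

10.64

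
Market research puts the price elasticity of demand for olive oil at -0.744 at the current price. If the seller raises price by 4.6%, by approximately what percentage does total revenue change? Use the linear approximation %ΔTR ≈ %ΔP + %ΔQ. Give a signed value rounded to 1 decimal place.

+1.2%

%ΔQ ≈ Ed × %ΔP = (-0.744) × (+4.6%) = -3.4224%
%ΔTR ≈ %ΔP + %ΔQ = (+4.6%) + (-3.4224%) = +1.1776%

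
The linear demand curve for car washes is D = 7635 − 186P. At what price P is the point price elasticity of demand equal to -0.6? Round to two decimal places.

Ed = −186P/(7635 − 186P). Set this equal to -0.6:
186P = 0.6·(7635 − 186P) ⇒ 186P(1 + 0.6) = 0.6·7635
P = 0.6·7635 / (186·1.6) = 15.3931…

15.39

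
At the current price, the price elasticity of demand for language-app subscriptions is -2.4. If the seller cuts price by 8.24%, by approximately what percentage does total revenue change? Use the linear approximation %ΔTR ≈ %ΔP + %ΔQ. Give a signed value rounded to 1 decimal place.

%ΔQ ≈ Ed × %ΔP = (-2.4) × (-8.24%) = +19.7760%
%ΔTR ≈ %ΔP + %ΔQ = (-8.24%) + (+19.7760%) = +11.5360%

+11.5%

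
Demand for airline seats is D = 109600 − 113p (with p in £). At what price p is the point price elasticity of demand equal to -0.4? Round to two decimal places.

Ed = −113p/(109600 − 113p). Set this equal to -0.4:
113p = 0.4·(109600 − 113p) ⇒ 113p(1 + 0.4) = 0.4·109600
p = 0.4·109600 / (113·1.4) = 277.1175…

277.12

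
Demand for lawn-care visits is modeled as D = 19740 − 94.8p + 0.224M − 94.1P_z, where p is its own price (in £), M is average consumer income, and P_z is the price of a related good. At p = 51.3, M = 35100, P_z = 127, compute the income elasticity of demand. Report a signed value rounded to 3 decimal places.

At the given values, D = 19740 − 94.8(51.3) + 0.224(35100) − 94.1(127) = 10788.46.
∂D/∂M = 0.224.
E = (0.224) × (35100/10788.46) = 0.72877…

0.729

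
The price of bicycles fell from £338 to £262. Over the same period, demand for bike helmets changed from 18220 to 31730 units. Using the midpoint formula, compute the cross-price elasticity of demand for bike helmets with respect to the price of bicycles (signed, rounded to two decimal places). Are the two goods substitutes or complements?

-2.14; complements

%ΔQ_{bike helmets} = (31730 − 18220)/avg = 13510/24975 = 0.540940…
%ΔP_{bicycles} = (262 − 338)/avg = -76/300 = -0.253333…
E_cross = (13510/24975) / (-76/300) = -2.1352…
E_cross < 0 ⇒ the goods are complements.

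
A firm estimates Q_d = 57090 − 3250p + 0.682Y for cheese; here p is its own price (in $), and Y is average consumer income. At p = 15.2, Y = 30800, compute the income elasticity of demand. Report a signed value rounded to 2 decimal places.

At the given values, Q_d = 57090 − 3250(15.2) + 0.682(30800) = 28695.6.
∂Q_d/∂Y = 0.682.
E = (0.682) × (30800/28695.6) = 0.7320…

0.73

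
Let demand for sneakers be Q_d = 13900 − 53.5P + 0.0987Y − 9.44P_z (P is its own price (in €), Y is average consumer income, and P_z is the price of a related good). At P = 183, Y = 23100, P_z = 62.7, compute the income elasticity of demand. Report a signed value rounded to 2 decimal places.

0.39

At the given values, Q_d = 13900 − 53.5(183) + 0.0987(23100) − 9.44(62.7) = 5797.582.
∂Q_d/∂Y = 0.0987.
E = (0.0987) × (23100/5797.582) = 0.3932…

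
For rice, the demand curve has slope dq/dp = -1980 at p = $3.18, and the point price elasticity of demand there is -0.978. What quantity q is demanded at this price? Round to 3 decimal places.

Ed = (dq/dp)·(p/q) ⇒ q = (dq/dp)·p/Ed = (-1980)·3.18/(-0.978) = 6438.03680…

6438.037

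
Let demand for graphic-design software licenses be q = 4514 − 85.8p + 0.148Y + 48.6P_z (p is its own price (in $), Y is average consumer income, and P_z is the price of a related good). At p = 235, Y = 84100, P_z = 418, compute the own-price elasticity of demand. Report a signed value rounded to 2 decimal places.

-1.18

At the given values, q = 4514 − 85.8(235) + 0.148(84100) + 48.6(418) = 17112.6.
∂q/∂p = −85.8.
E = (-85.8) × (235/17112.6) = -1.1782…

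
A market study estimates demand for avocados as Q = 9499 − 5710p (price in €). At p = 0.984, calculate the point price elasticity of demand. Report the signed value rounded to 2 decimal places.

-1.45

dQ/dp = −5710. At p = 0.984, Q = 9499 − 5710(0.984) = 3880.36.
Ed = (dQ/dp)·(p/Q) = −5710 × (0.984/3880.36) = -1.4479…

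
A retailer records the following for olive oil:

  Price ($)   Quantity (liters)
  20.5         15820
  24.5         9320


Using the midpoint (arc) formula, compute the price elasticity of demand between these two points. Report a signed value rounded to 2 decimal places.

%ΔQ = (9320 − 15820) / [(15820 + 9320)/2] = -6500/12570 = -0.517104…
%ΔP = (24.5 − 20.5) / [(20.5 + 24.5)/2] = 4/22.5 = 0.177777…
Arc Ed = %ΔQ / %ΔP = (-6500/12570) / (4/22.5) = -2.9087…

-2.91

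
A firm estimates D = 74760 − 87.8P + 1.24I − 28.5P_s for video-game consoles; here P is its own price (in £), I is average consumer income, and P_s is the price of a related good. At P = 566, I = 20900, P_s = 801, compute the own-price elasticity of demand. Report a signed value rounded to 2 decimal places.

-1.77

At the given values, D = 74760 − 87.8(566) + 1.24(20900) − 28.5(801) = 28152.7.
∂D/∂P = −87.8.
E = (-87.8) × (566/28152.7) = -1.7651…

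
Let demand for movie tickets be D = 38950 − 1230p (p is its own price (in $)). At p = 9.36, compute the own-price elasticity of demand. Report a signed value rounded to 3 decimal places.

At the given values, D = 38950 − 1230(9.36) = 27437.2.
∂D/∂p = −1230.
E = (-1230) × (9.36/27437.2) = -0.41960…

-0.420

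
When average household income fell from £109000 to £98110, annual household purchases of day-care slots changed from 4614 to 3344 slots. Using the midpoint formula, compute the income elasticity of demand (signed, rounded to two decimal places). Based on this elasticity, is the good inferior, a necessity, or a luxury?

3.04; luxury

%ΔQ = (3344 − 4614)/[( 4614 + 3344)/2] = -1270/3979 = -0.319175…
%ΔIncome = (98110 − 109000)/[( 109000 + 98110)/2] = -10890/103555 = -0.105161…
E_income = (-1270/3979) / (-10890/103555) = 3.0350…
E_income > 1 ⇒ normal good, luxury.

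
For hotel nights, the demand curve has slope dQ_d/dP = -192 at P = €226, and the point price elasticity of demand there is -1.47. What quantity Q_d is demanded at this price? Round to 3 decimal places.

29518.367

Ed = (dQ_d/dP)·(P/Q_d) ⇒ Q_d = (dQ_d/dP)·P/Ed = (-192)·226/(-1.47) = 29518.36734…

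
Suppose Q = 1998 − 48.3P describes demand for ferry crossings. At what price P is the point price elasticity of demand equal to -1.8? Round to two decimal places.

Ed = −48.3P/(1998 − 48.3P). Set this equal to -1.8:
48.3P = 1.8·(1998 − 48.3P) ⇒ 48.3P(1 + 1.8) = 1.8·1998
P = 1.8·1998 / (48.3·2.8) = 26.5927…

26.59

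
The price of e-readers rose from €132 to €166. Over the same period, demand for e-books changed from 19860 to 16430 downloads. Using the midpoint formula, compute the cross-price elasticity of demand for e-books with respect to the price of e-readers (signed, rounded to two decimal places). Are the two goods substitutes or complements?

%ΔQ_{e-books} = (16430 − 19860)/avg = -3430/18145 = -0.189032…
%ΔP_{e-readers} = (166 − 132)/avg = 34/149 = 0.228187…
E_cross = (-3430/18145) / (34/149) = -0.8284…
E_cross < 0 ⇒ the goods are complements.

-0.83; complements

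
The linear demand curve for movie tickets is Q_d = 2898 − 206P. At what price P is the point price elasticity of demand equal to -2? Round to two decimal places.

9.38

Ed = −206P/(2898 − 206P). Set this equal to -2:
206P = 2·(2898 − 206P) ⇒ 206P(1 + 2) = 2·2898
P = 2·2898 / (206·3) = 9.3786…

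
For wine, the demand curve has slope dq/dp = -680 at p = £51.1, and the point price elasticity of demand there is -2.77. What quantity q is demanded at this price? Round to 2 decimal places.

12544.40

Ed = (dq/dp)·(p/q) ⇒ q = (dq/dp)·p/Ed = (-680)·51.1/(-2.77) = 12544.4043…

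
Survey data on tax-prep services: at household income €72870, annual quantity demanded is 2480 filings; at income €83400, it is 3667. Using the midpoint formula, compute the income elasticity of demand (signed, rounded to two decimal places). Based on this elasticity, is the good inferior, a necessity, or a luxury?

%ΔQ = (3667 − 2480)/[( 2480 + 3667)/2] = 1187/3073.5 = 0.386204…
%ΔIncome = (83400 − 72870)/[( 72870 + 83400)/2] = 10530/78135 = 0.134766…
E_income = (1187/3073.5) / (10530/78135) = 2.8657…
E_income > 1 ⇒ normal good, luxury.

2.87; luxury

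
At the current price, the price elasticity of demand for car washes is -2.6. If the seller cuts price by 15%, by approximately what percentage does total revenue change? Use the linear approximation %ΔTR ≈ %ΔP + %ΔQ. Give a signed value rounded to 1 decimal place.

+24.0%

%ΔQ ≈ Ed × %ΔP = (-2.6) × (-15%) = +39.0000%
%ΔTR ≈ %ΔP + %ΔQ = (-15%) + (+39.0000%) = +24.0000%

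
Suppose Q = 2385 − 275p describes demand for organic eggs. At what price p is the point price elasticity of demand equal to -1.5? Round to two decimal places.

5.20

Ed = −275p/(2385 − 275p). Set this equal to -1.5:
275p = 1.5·(2385 − 275p) ⇒ 275p(1 + 1.5) = 1.5·2385
p = 1.5·2385 / (275·2.5) = 5.2036…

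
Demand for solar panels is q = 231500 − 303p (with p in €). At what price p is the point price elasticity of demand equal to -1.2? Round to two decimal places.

416.74

Ed = −303p/(231500 − 303p). Set this equal to -1.2:
303p = 1.2·(231500 − 303p) ⇒ 303p(1 + 1.2) = 1.2·231500
p = 1.2·231500 / (303·2.2) = 416.7416…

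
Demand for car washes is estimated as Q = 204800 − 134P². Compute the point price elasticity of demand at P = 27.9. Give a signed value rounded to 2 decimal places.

-2.08

dQ/dP = −2·134·P = -7477.2. At P = 27.9, Q = 100493.06.
Ed = (dQ/dP)·(P/Q) = (-7477.2) × (27.9/100493.06) = -2.0759…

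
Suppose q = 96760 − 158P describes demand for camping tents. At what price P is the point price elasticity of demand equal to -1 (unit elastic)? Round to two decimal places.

306.20

Ed = −158P/(96760 − 158P). Set this equal to -1:
158P = 1·(96760 − 158P) ⇒ 158P(1 + 1) = 1·96760
P = 1·96760 / (158·2) = 306.2025…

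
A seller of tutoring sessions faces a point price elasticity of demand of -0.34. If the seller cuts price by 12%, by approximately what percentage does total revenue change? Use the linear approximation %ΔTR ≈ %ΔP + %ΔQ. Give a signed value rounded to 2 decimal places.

%ΔQ ≈ Ed × %ΔP = (-0.34) × (-12%) = +4.0800%
%ΔTR ≈ %ΔP + %ΔQ = (-12%) + (+4.0800%) = -7.9200%

-7.92%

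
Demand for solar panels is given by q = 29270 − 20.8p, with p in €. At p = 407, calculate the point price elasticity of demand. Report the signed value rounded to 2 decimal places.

-0.41

dq/dp = −20.8. At p = 407, q = 29270 − 20.8(407) = 20804.4.
Ed = (dq/dp)·(p/q) = −20.8 × (407/20804.4) = -0.4069…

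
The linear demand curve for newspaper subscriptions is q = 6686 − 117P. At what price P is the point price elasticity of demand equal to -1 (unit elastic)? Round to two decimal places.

Ed = −117P/(6686 − 117P). Set this equal to -1:
117P = 1·(6686 − 117P) ⇒ 117P(1 + 1) = 1·6686
P = 1·6686 / (117·2) = 28.5726…

28.57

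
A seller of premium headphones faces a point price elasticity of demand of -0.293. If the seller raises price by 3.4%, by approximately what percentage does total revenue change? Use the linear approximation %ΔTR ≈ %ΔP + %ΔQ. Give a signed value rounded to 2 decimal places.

+2.40%

%ΔQ ≈ Ed × %ΔP = (-0.293) × (+3.4%) = -0.9962%
%ΔTR ≈ %ΔP + %ΔQ = (+3.4%) + (-0.9962%) = +2.4038%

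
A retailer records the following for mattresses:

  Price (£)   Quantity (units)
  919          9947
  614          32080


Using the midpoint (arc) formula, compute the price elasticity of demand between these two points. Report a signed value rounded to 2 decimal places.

%ΔQ = (32080 − 9947) / [(9947 + 32080)/2] = 22133/21013.5 = 1.053275…
%ΔP = (614 − 919) / [(919 + 614)/2] = -305/766.5 = -0.397912…
Arc Ed = %ΔQ / %ΔP = (22133/21013.5) / (-305/766.5) = -2.6470…

-2.65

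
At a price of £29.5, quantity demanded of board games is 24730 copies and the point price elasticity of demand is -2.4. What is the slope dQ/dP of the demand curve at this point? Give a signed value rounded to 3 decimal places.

Ed = (dQ/dP)·(P/Q) ⇒ dQ/dP = Ed·Q/P = (-2.4)·24730/29.5 = -2011.93220…

-2011.932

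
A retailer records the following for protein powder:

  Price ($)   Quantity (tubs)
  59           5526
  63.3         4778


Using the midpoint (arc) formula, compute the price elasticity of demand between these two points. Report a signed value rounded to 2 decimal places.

%ΔQ = (4778 − 5526) / [(5526 + 4778)/2] = -748/5152 = -0.145186…
%ΔP = (63.3 − 59) / [(59 + 63.3)/2] = 4.3/61.15 = 0.070318…
Arc Ed = %ΔQ / %ΔP = (-748/5152) / (4.3/61.15) = -2.0646…

-2.06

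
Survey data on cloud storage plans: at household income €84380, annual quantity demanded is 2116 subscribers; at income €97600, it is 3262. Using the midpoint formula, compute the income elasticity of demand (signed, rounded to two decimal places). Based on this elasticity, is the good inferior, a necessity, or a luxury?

%ΔQ = (3262 − 2116)/[( 2116 + 3262)/2] = 1146/2689 = 0.426180…
%ΔIncome = (97600 − 84380)/[( 84380 + 97600)/2] = 13220/90990 = 0.145290…
E_income = (1146/2689) / (13220/90990) = 2.9332…
E_income > 1 ⇒ normal good, luxury.

2.93; luxury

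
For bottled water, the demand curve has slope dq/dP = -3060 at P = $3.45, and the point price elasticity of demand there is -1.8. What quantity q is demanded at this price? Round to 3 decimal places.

Ed = (dq/dP)·(P/q) ⇒ q = (dq/dP)·P/Ed = (-3060)·3.45/(-1.8) = 5865

5865.000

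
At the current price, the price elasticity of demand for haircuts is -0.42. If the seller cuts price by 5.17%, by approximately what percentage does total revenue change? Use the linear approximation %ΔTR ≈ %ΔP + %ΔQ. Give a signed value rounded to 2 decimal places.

-3.00%

%ΔQ ≈ Ed × %ΔP = (-0.42) × (-5.17%) = +2.1714%
%ΔTR ≈ %ΔP + %ΔQ = (-5.17%) + (+2.1714%) = -2.9986%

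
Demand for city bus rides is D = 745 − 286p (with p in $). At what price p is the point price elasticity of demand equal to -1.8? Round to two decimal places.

1.67

Ed = −286p/(745 − 286p). Set this equal to -1.8:
286p = 1.8·(745 − 286p) ⇒ 286p(1 + 1.8) = 1.8·745
p = 1.8·745 / (286·2.8) = 1.6745…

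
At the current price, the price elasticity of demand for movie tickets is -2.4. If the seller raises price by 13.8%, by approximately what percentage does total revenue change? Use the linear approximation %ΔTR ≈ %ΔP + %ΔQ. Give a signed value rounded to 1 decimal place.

-19.3%

%ΔQ ≈ Ed × %ΔP = (-2.4) × (+13.8%) = -33.1200%
%ΔTR ≈ %ΔP + %ΔQ = (+13.8%) + (-33.1200%) = -19.3200%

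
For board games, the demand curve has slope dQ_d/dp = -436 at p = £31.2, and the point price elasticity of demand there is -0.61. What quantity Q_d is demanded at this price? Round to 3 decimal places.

22300.328

Ed = (dQ_d/dp)·(p/Q_d) ⇒ Q_d = (dQ_d/dp)·p/Ed = (-436)·31.2/(-0.61) = 22300.32786…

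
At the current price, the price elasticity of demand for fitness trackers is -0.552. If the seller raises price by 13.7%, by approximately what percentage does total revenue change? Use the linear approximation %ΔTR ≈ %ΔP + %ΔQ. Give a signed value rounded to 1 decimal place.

%ΔQ ≈ Ed × %ΔP = (-0.552) × (+13.7%) = -7.5624%
%ΔTR ≈ %ΔP + %ΔQ = (+13.7%) + (-7.5624%) = +6.1376%

+6.1%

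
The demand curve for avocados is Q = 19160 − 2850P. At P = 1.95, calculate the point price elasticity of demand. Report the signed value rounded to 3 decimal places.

-0.409

dQ/dP = −2850. At P = 1.95, Q = 19160 − 2850(1.95) = 13602.5.
Ed = (dQ/dP)·(P/Q) = −2850 × (1.95/13602.5) = -0.40856…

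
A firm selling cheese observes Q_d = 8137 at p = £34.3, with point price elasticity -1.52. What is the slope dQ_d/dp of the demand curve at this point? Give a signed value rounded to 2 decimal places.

-360.59

Ed = (dQ_d/dp)·(p/Q_d) ⇒ dQ_d/dp = Ed·Q_d/p = (-1.52)·8137/34.3 = -360.5900…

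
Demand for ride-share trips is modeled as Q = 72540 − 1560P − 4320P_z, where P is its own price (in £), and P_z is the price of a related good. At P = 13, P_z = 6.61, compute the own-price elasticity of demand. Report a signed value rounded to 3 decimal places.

-0.856

At the given values, Q = 72540 − 1560(13) − 4320(6.61) = 23704.8.
∂Q/∂P = −1560.
E = (-1560) × (13/23704.8) = -0.85552…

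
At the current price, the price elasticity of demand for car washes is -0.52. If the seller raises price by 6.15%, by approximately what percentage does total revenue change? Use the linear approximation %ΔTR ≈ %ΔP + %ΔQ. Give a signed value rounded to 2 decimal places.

+2.95%

%ΔQ ≈ Ed × %ΔP = (-0.52) × (+6.15%) = -3.1980%
%ΔTR ≈ %ΔP + %ΔQ = (+6.15%) + (-3.1980%) = +2.9520%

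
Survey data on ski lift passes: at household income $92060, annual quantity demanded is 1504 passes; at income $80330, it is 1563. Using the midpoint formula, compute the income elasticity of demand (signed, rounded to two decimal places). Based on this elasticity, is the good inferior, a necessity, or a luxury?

-0.28; inferior

%ΔQ = (1563 − 1504)/[( 1504 + 1563)/2] = 59/1533.5 = 0.038474…
%ΔIncome = (80330 − 92060)/[( 92060 + 80330)/2] = -11730/86195 = -0.136086…
E_income = (59/1533.5) / (-11730/86195) = -0.2827…
E_income < 0 ⇒ inferior good.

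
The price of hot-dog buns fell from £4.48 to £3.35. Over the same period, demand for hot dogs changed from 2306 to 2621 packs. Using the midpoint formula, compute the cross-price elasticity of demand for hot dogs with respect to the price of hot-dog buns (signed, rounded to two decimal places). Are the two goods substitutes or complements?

-0.44; complements

%ΔQ_{hot dogs} = (2621 − 2306)/avg = 315/2463.5 = 0.127866…
%ΔP_{hot-dog buns} = (3.35 − 4.48)/avg = -1.13/3.915 = -0.288633…
E_cross = (315/2463.5) / (-1.13/3.915) = -0.4430…
E_cross < 0 ⇒ the goods are complements.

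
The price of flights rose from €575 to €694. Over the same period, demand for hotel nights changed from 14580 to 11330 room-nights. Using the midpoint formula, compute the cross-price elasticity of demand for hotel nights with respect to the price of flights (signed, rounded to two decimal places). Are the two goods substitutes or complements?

%ΔQ_{hotel nights} = (11330 − 14580)/avg = -3250/12955 = -0.250868…
%ΔP_{flights} = (694 − 575)/avg = 119/634.5 = 0.187549…
E_cross = (-3250/12955) / (119/634.5) = -1.3376…
E_cross < 0 ⇒ the goods are complements.

-1.34; complements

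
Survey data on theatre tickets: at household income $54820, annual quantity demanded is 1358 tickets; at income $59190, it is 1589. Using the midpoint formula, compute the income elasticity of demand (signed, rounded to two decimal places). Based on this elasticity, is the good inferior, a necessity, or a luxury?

2.05; luxury

%ΔQ = (1589 − 1358)/[( 1358 + 1589)/2] = 231/1473.5 = 0.156769…
%ΔIncome = (59190 − 54820)/[( 54820 + 59190)/2] = 4370/57005 = 0.076659…
E_income = (231/1473.5) / (4370/57005) = 2.0450…
E_income > 1 ⇒ normal good, luxury.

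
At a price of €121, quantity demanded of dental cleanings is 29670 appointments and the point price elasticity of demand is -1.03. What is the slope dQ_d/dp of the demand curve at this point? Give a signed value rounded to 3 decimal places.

Ed = (dQ_d/dp)·(p/Q_d) ⇒ dQ_d/dp = Ed·Q_d/p = (-1.03)·29670/121 = -252.56280…

-252.563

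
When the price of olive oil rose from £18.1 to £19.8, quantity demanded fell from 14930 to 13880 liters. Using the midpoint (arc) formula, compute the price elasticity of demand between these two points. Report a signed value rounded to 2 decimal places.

-0.81

%ΔQ = (13880 − 14930) / [(14930 + 13880)/2] = -1050/14405 = -0.072891…
%ΔP = (19.8 − 18.1) / [(18.1 + 19.8)/2] = 1.7/18.95 = 0.089709…
Arc Ed = %ΔQ / %ΔP = (-1050/14405) / (1.7/18.95) = -0.8125…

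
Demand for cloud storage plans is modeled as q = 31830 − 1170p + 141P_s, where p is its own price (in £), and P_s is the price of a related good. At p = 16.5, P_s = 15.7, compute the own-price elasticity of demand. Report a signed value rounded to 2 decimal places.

At the given values, q = 31830 − 1170(16.5) + 141(15.7) = 14738.7.
∂q/∂p = −1170.
E = (-1170) × (16.5/14738.7) = -1.3098…

-1.31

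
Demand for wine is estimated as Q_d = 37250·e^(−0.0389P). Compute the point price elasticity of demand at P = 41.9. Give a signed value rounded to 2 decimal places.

dQ_d/dP = −0.0389·Q_d = -283.932. At P = 41.9, Q_d = 7299.03.
Ed = (dQ_d/dP)·(P/Q_d) = (-283.932) × (41.9/7299.03) = -1.6299…

-1.63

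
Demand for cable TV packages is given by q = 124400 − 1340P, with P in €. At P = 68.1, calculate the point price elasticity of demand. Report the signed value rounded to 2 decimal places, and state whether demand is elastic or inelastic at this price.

-2.75; elastic

dq/dP = −1340. At P = 68.1, q = 124400 − 1340(68.1) = 33146.
Ed = (dq/dP)·(P/q) = −1340 × (68.1/33146) = -2.7530…
|Ed| = 2.75 > 1, so demand is elastic.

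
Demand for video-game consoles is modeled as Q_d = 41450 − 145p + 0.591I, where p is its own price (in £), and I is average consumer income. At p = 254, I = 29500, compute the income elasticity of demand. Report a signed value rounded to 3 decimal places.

0.791

At the given values, Q_d = 41450 − 145(254) + 0.591(29500) = 22054.5.
∂Q_d/∂I = 0.591.
E = (0.591) × (29500/22054.5) = 0.79051…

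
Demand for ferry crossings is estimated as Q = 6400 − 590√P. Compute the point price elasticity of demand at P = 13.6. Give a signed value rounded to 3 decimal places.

dQ/dP = −590/(2√P) = -79.9931. At P = 13.6, Q = 4224.19.
Ed = (dQ/dP)·(P/Q) = (-79.9931) × (13.6/4224.19) = -0.25754…

-0.258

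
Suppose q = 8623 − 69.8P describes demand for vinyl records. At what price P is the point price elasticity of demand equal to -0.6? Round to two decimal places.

Ed = −69.8P/(8623 − 69.8P). Set this equal to -0.6:
69.8P = 0.6·(8623 − 69.8P) ⇒ 69.8P(1 + 0.6) = 0.6·8623
P = 0.6·8623 / (69.8·1.6) = 46.3270…

46.33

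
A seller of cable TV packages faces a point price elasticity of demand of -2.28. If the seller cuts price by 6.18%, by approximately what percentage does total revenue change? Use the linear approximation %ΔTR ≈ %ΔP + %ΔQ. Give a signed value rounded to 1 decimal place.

%ΔQ ≈ Ed × %ΔP = (-2.28) × (-6.18%) = +14.0904%
%ΔTR ≈ %ΔP + %ΔQ = (-6.18%) + (+14.0904%) = +7.9104%

+7.9%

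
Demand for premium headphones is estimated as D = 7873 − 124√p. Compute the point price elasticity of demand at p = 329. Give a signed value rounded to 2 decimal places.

dD/dp = −124/(2√p) = -3.41817. At p = 329, D = 5623.84.
Ed = (dD/dp)·(p/D) = (-3.41817) × (329/5623.84) = -0.1999…

-0.20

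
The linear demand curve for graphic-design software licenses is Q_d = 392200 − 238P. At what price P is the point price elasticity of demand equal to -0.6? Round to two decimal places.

617.96

Ed = −238P/(392200 − 238P). Set this equal to -0.6:
238P = 0.6·(392200 − 238P) ⇒ 238P(1 + 0.6) = 0.6·392200
P = 0.6·392200 / (238·1.6) = 617.9621…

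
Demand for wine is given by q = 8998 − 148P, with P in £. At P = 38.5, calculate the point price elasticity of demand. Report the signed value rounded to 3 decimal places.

-1.727

dq/dP = −148. At P = 38.5, q = 8998 − 148(38.5) = 3300.
Ed = (dq/dP)·(P/q) = −148 × (38.5/3300) = -1.72666…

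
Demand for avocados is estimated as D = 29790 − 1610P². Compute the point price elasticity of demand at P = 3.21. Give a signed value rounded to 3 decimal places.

dD/dP = −2·1610·P = -10336.2. At P = 3.21, D = 13200.399.
Ed = (dD/dP)·(P/D) = (-10336.2) × (3.21/13200.399) = -2.51349…

-2.513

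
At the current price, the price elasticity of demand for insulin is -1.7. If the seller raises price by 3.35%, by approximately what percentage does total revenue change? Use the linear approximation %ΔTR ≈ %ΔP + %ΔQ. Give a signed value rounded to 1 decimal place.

-2.3%

%ΔQ ≈ Ed × %ΔP = (-1.7) × (+3.35%) = -5.6950%
%ΔTR ≈ %ΔP + %ΔQ = (+3.35%) + (-5.6950%) = -2.3450%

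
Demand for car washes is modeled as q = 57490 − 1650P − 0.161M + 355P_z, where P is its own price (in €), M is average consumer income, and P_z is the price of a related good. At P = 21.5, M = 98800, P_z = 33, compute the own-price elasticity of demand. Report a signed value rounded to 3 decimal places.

-1.990

At the given values, q = 57490 − 1650(21.5) − 0.161(98800) + 355(33) = 17823.2.
∂q/∂P = −1650.
E = (-1650) × (21.5/17823.2) = -1.99038…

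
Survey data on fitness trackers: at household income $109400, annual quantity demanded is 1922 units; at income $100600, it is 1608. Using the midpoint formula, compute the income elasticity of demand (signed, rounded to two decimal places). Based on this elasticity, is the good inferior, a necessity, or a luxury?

2.12; luxury

%ΔQ = (1608 − 1922)/[( 1922 + 1608)/2] = -314/1765 = -0.177903…
%ΔIncome = (100600 − 109400)/[( 109400 + 100600)/2] = -8800/105000 = -0.083809…
E_income = (-314/1765) / (-8800/105000) = 2.1227…
E_income > 1 ⇒ normal good, luxury.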